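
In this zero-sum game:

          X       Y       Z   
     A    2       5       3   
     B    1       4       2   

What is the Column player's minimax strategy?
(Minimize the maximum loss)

Column should play X, value = 2

Work:
Column player minimizes Row's maximum payoff:
Column X: max payoff to Row = 2
Column Y: max payoff to Row = 5
Column Z: max payoff to Row = 3
Minimum is 2, achieved by column X.
Minimax strategy: X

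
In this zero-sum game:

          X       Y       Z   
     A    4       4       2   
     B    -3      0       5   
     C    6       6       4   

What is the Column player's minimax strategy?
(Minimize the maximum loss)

Column should play Z, value = 5

Work:
Column player minimizes Row's maximum payoff:
Column X: max payoff to Row = 6
Column Y: max payoff to Row = 6
Column Z: max payoff to Row = 5
Minimum is 5, achieved by column Z.
Minimax strategy: Z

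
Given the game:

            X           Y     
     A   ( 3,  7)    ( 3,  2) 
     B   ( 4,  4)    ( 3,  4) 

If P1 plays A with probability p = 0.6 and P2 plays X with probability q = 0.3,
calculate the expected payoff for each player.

E[P1] = 3.12, E[P2] = 3.7

Work:
E[P1] = p·q·π₁(A,X) + p·(1-q)·π₁(A,Y) + (1-p)·q·π₁(B,X) + (1-p)·(1-q)·π₁(B,Y)
= 0.6·0.3·3 + 0.6·0.7·3 + 0.4·0.3·4 + 0.4·0.7·3
= 3.12

E[P2] = 3.7 (similar calculation)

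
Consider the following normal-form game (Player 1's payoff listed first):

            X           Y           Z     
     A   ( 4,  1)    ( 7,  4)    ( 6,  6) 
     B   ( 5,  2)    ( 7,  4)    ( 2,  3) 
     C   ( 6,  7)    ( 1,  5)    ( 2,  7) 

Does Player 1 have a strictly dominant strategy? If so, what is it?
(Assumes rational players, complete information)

No strictly dominant strategy exists for Player 1

Work:
A strategy strictly dominates another if it gives a strictly higher payoff against every opponent action. Compare each pair of P1's strategies column-by-column:
  A vs B: [4 vs 5, 7 vs 7, 6 vs 2] → A does not strictly dominate B (column X: 4 ≤ 5)
  A vs C: [4 vs 6, 7 vs 1, 6 vs 2] → A does not strictly dominate C (column X: 4 ≤ 6)
  B vs A: [5 vs 4, 7 vs 7, 2 vs 6] → B does not strictly dominate A (column Y: 7 ≤ 7)
  B vs C: [5 vs 6, 7 vs 1, 2 vs 2] → B does not strictly dominate C (column X: 5 ≤ 6)
  C vs A: [6 vs 4, 1 vs 7, 2 vs 6] → C does not strictly dominate A (column Y: 1 ≤ 7)
  C vs B: [6 vs 5, 1 vs 7, 2 vs 2] → C does not strictly dominate B (column Y: 1 ≤ 7)
No single strategy strictly dominates all others → no strictly dominant strategy.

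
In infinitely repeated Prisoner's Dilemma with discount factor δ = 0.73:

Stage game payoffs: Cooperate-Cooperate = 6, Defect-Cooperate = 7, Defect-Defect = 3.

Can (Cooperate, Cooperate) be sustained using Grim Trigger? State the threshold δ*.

δ* = 0.25; since δ = 0.73 ≥ 0.25, cooperation can be sustained

Work:
For Grim Trigger:
Cooperate forever: 6/(1-δ)
Defect then punished: 7 + 3·δ/(1-δ)
Need: 6/(1-δ) ≥ 7 + 3·δ/(1-δ)
Solving: δ ≥ (T-R)/(T-P) = (7-6)/(7-3) = 0.25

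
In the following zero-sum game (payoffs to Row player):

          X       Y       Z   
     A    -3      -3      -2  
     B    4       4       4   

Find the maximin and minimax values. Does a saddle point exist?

Maximin = 4, Minimax = 4, Saddle: True

Work:
Row minimums: [-3, 4] → maximin = 4
Column maximums: [4, 4, 4] → minimax = 4
Saddle point exists! Game value = 4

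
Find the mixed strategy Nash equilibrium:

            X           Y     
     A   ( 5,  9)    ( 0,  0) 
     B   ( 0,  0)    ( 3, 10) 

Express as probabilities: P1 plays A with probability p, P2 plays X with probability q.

p = 0.5263, q = 0.375

Work:
Find probabilities that make opponent indifferent:
P2 chooses q to make P1 indifferent between A and B
P1 chooses p to make P2 indifferent between X and Y
Mixed NE: P1 plays (A: 0.5263, B: 0.4737), P2 plays (X: 0.375, Y: 0.625)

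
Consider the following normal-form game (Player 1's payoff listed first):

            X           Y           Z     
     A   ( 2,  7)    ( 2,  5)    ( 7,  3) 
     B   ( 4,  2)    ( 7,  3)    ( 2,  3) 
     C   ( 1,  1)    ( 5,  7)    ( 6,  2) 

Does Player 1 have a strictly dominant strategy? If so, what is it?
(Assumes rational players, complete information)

No strictly dominant strategy exists for Player 1

Work:
A strategy strictly dominates another if it gives a strictly higher payoff against every opponent action. Compare each pair of P1's strategies column-by-column:
  A vs B: [2 vs 4, 2 vs 7, 7 vs 2] → A does not strictly dominate B (column X: 2 ≤ 4)
  A vs C: [2 vs 1, 2 vs 5, 7 vs 6] → A does not strictly dominate C (column Y: 2 ≤ 5)
  B vs A: [4 vs 2, 7 vs 2, 2 vs 7] → B does not strictly dominate A (column Z: 2 ≤ 7)
  B vs C: [4 vs 1, 7 vs 5, 2 vs 6] → B does not strictly dominate C (column Z: 2 ≤ 6)
  C vs A: [1 vs 2, 5 vs 2, 6 vs 7] → C does not strictly dominate A (column X: 1 ≤ 2)
  C vs B: [1 vs 4, 5 vs 7, 6 vs 2] → C does not strictly dominate B (column X: 1 ≤ 4)
No single strategy strictly dominates all others → no strictly dominant strategy.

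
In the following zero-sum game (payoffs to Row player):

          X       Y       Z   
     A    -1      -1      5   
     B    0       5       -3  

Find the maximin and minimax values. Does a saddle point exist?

Maximin = -1, Minimax = 0, Saddle: False

Work:
Row minimums: [-1, -3] → maximin = -1
Column maximums: [0, 5, 5] → minimax = 0
No saddle point (maximin ≠ minimax). Mixed strategy needed.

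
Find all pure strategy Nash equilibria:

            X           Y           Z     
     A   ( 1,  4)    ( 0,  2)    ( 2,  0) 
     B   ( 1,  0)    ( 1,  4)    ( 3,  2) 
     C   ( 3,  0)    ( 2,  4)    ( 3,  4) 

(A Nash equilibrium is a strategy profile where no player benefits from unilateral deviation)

Nash equilibrium: (C, Y), (C, Z)

Work:
Best responses:
  P1 vs X: payoffs [1, 1, 3] → best response C (payoff 3)
  P1 vs Y: payoffs [0, 1, 2] → best response C (payoff 2)
  P1 vs Z: payoffs [2, 3, 3] → best response B/C (payoff 3)
  P2 vs A: payoffs [4, 2, 0] → best response X (payoff 4)
  P2 vs B: payoffs [0, 4, 2] → best response Y (payoff 4)
  P2 vs C: payoffs [0, 4, 4] → best response Y/Z (payoff 4)
Mutual best responses: (C,Y), (C,Z) → Nash equilibria.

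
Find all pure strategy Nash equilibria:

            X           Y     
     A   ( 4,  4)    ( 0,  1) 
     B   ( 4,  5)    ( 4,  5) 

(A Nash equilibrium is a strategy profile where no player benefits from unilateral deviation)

Nash equilibrium: (A, X), (B, X), (B, Y)

Work:
Best responses:
  P1 vs X: payoffs [4, 4] → best response A/B (payoff 4)
  P1 vs Y: payoffs [0, 4] → best response B (payoff 4)
  P2 vs A: payoffs [4, 1] → best response X (payoff 4)
  P2 vs B: payoffs [5, 5] → best response X/Y (payoff 5)
Mutual best responses: (A,X), (B,X), (B,Y) → Nash equilibria.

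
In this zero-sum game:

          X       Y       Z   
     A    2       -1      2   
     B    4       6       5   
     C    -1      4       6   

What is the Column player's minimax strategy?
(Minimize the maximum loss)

Column should play X, value = 4

Work:
Column player minimizes Row's maximum payoff:
Column X: max payoff to Row = 4
Column Y: max payoff to Row = 6
Column Z: max payoff to Row = 6
Minimum is 4, achieved by column X.
Minimax strategy: X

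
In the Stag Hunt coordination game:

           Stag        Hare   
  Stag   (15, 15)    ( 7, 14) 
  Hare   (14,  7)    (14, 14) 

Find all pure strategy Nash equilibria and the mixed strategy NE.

Pure NE: (Stag, Stag) and (Hare, Hare); Mixed NE: p = 0.875, q = 0.875

Work:
Check pure NE:
(Stag, Stag): (15, 15) - no unilateral deviation beneficial
(Hare, Hare): (14, 14) - no unilateral deviation beneficial
Mixed NE: P1 plays Stag with p = 0.875, P2 plays Stag with q = 0.875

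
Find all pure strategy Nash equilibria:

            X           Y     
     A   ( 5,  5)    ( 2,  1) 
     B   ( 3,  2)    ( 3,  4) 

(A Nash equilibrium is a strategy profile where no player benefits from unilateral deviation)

Nash equilibrium: (A, X), (B, Y)

Work:
Best responses:
  P1 vs X: payoffs [5, 3] → best response A (payoff 5)
  P1 vs Y: payoffs [2, 3] → best response B (payoff 3)
  P2 vs A: payoffs [5, 1] → best response X (payoff 5)
  P2 vs B: payoffs [2, 4] → best response Y (payoff 4)
Mutual best responses: (A,X), (B,Y) → Nash equilibria.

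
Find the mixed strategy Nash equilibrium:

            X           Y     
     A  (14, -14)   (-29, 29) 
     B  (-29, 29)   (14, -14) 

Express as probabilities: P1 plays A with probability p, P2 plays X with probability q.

p = 0.5, q = 0.5

Work:
Find probabilities that make opponent indifferent:
P2 chooses q to make P1 indifferent between A and B
P1 chooses p to make P2 indifferent between X and Y
Mixed NE: P1 plays (A: 0.5, B: 0.5), P2 plays (X: 0.5, Y: 0.5)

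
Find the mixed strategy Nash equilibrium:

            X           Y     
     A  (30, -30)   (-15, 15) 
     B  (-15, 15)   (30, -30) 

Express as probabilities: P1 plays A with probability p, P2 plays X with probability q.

p = 0.5, q = 0.5

Work:
Find probabilities that make opponent indifferent:
P2 chooses q to make P1 indifferent between A and B
P1 chooses p to make P2 indifferent between X and Y
Mixed NE: P1 plays (A: 0.5, B: 0.5), P2 plays (X: 0.5, Y: 0.5)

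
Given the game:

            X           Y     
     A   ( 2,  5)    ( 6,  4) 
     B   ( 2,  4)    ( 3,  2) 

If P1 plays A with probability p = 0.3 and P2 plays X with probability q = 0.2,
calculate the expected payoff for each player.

E[P1] = 3.52, E[P2] = 2.94

Work:
E[P1] = p·q·π₁(A,X) + p·(1-q)·π₁(A,Y) + (1-p)·q·π₁(B,X) + (1-p)·(1-q)·π₁(B,Y)
= 0.3·0.2·2 + 0.3·0.8·6 + 0.7·0.2·2 + 0.7·0.8·3
= 3.52

E[P2] = 2.94 (similar calculation)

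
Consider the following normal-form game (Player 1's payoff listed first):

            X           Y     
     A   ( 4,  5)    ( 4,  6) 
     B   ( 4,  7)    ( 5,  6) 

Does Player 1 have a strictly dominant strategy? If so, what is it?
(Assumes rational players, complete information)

No strictly dominant strategy exists for Player 1

Work:
A strategy strictly dominates another if it gives a strictly higher payoff against every opponent action. Compare each pair of P1's strategies column-by-column:
  A vs B: [4 vs 4, 4 vs 5] → A does not strictly dominate B (column X: 4 ≤ 4)
  B vs A: [4 vs 4, 5 vs 4] → B does not strictly dominate A (column X: 4 ≤ 4)
No single strategy strictly dominates all others → no strictly dominant strategy.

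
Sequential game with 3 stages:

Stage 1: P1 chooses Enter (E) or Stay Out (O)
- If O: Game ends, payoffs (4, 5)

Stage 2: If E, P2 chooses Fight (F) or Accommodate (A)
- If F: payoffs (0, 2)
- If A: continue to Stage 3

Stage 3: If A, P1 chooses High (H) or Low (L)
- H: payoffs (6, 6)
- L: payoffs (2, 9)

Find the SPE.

SPE: (E, A, H); Outcome (6, 6)

Work:
Stage 3: P1 chooses H (6 vs 2)
Stage 2: P2: F->2, A->6 (anticipating H). Choose A
Stage 1: P1: O->4, E->6 (anticipating A, H). Choose E
SPE path: E -> A -> H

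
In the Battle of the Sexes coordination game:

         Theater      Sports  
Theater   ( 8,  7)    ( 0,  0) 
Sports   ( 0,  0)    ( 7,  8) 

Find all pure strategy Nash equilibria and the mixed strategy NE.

Pure NE: (Theater, Theater) and (Sports, Sports); Mixed NE: p = 0.5333, q = 0.4667

Work:
Check pure NE:
(Theater, Theater): (8, 7) - no unilateral deviation beneficial
(Sports, Sports): (7, 8) - no unilateral deviation beneficial
Mixed NE: P1 plays Theater with p = 0.5333, P2 plays Theater with q = 0.4667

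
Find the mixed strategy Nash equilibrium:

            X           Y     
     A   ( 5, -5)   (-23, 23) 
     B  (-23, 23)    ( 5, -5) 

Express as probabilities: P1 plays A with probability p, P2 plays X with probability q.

p = 0.5, q = 0.5

Work:
Find probabilities that make opponent indifferent:
P2 chooses q to make P1 indifferent between A and B
P1 chooses p to make P2 indifferent between X and Y
Mixed NE: P1 plays (A: 0.5, B: 0.5), P2 plays (X: 0.5, Y: 0.5)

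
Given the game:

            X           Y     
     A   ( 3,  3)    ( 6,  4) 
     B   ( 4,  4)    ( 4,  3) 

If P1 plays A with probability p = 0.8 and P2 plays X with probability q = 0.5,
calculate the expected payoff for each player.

E[P1] = 4.4, E[P2] = 3.5

Work:
E[P1] = p·q·π₁(A,X) + p·(1-q)·π₁(A,Y) + (1-p)·q·π₁(B,X) + (1-p)·(1-q)·π₁(B,Y)
= 0.8·0.5·3 + 0.8·0.5·6 + 0.2·0.5·4 + 0.2·0.5·4
= 4.4

E[P2] = 3.5 (similar calculation)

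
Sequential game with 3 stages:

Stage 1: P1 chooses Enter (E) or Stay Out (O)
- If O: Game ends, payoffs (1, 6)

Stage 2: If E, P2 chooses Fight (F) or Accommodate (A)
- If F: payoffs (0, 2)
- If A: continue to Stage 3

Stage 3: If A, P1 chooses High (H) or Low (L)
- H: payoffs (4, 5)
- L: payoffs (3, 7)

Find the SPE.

SPE: (E, A, H); Outcome (4, 5)

Work:
Stage 3: P1 chooses H (4 vs 3)
Stage 2: P2: F->2, A->5 (anticipating H). Choose A
Stage 1: P1: O->1, E->4 (anticipating A, H). Choose E
SPE path: E -> A -> H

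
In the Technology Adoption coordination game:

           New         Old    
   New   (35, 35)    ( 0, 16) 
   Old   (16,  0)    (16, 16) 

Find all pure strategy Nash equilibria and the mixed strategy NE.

Pure NE: (New, New) and (Old, Old); Mixed NE: p = 0.4571, q = 0.4571

Work:
Check pure NE:
(New, New): (35, 35) - no unilateral deviation beneficial
(Old, Old): (16, 16) - no unilateral deviation beneficial
Mixed NE: P1 plays New with p = 0.4571, P2 plays New with q = 0.4571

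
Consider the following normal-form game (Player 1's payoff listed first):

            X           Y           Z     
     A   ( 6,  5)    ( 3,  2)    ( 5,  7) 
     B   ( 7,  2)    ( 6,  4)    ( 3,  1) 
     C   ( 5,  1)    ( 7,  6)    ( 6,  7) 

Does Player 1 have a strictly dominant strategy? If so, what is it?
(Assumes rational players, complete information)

No strictly dominant strategy exists for Player 1

Work:
A strategy strictly dominates another if it gives a strictly higher payoff against every opponent action. Compare each pair of P1's strategies column-by-column:
  A vs B: [6 vs 7, 3 vs 6, 5 vs 3] → A does not strictly dominate B (column X: 6 ≤ 7)
  A vs C: [6 vs 5, 3 vs 7, 5 vs 6] → A does not strictly dominate C (column Y: 3 ≤ 7)
  B vs A: [7 vs 6, 6 vs 3, 3 vs 5] → B does not strictly dominate A (column Z: 3 ≤ 5)
  B vs C: [7 vs 5, 6 vs 7, 3 vs 6] → B does not strictly dominate C (column Y: 6 ≤ 7)
  C vs A: [5 vs 6, 7 vs 3, 6 vs 5] → C does not strictly dominate A (column X: 5 ≤ 6)
  C vs B: [5 vs 7, 7 vs 6, 6 vs 3] → C does not strictly dominate B (column X: 5 ≤ 7)
No single strategy strictly dominates all others → no strictly dominant strategy.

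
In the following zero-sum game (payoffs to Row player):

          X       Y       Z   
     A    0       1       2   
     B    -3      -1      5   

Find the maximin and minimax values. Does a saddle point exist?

Maximin = 0, Minimax = 0, Saddle: True

Work:
Row minimums: [0, -3] → maximin = 0
Column maximums: [0, 1, 5] → minimax = 0
Saddle point exists! Game value = 0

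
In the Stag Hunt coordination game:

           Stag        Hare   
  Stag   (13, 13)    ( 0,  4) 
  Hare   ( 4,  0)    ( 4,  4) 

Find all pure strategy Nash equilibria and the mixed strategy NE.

Pure NE: (Stag, Stag) and (Hare, Hare); Mixed NE: p = 0.3077, q = 0.3077

Work:
Check pure NE:
(Stag, Stag): (13, 13) - no unilateral deviation beneficial
(Hare, Hare): (4, 4) - no unilateral deviation beneficial
Mixed NE: P1 plays Stag with p = 0.3077, P2 plays Stag with q = 0.3077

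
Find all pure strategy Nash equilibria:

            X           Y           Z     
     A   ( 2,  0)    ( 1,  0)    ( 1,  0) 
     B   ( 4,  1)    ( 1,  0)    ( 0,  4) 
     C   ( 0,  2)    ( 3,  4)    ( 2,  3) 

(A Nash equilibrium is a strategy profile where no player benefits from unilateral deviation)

Nash equilibrium: (C, Y)

Work:
Best responses:
  P1 vs X: payoffs [2, 4, 0] → best response B (payoff 4)
  P1 vs Y: payoffs [1, 1, 3] → best response C (payoff 3)
  P1 vs Z: payoffs [1, 0, 2] → best response C (payoff 2)
  P2 vs A: payoffs [0, 0, 0] → best response X/Y/Z (payoff 0)
  P2 vs B: payoffs [1, 0, 4] → best response Z (payoff 4)
  P2 vs C: payoffs [2, 4, 3] → best response Y (payoff 4)
Mutual best responses: (C,Y) → Nash equilibria.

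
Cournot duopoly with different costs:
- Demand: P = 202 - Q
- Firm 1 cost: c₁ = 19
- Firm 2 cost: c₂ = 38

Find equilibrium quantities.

q₁* = 67.33, q₂* = 48.33

Work:
Reaction: q₁ = (202 - 19 - q₂)/2
Reaction: q₂ = (202 - 38 - q₁)/2
Solve simultaneously:
q₁* = (202 - 2×19 + 38)/3 = 67.33
q₂* = (202 - 2×38 + 19)/3 = 48.33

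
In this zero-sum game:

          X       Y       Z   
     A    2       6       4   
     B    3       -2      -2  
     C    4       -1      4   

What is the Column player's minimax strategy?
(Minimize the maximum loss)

Column should play X or Z (all achieve the minimum), value = 4

Work:
Column player minimizes Row's maximum payoff:
Column X: max payoff to Row = 4
Column Y: max payoff to Row = 6
Column Z: max payoff to Row = 4
Minimum is 4, achieved by columns X, Z (tied).
Each of X or Z is a minimax strategy.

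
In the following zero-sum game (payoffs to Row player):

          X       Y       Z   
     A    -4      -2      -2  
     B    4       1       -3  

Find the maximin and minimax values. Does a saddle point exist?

Maximin = -3, Minimax = -2, Saddle: False

Work:
Row minimums: [-4, -3] → maximin = -3
Column maximums: [4, 1, -2] → minimax = -2
No saddle point (maximin ≠ minimax). Mixed strategy needed.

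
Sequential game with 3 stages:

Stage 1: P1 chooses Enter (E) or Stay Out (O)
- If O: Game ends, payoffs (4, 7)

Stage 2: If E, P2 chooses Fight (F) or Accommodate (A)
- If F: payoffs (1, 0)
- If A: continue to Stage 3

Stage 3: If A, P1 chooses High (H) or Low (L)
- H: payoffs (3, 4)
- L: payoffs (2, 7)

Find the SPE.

SPE: (O, A, H); Outcome (4, 7)

Work:
Stage 3: P1 chooses H (3 vs 2)
Stage 2: P2: F->0, A->4 (anticipating H). Choose A
Stage 1: P1: O->4, E->3 (anticipating A, H). Choose O
SPE path: O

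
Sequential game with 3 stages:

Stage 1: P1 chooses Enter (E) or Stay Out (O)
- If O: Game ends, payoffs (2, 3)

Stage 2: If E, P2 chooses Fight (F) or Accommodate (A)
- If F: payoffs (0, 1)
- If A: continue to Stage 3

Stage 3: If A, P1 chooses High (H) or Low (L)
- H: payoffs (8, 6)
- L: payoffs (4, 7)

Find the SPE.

SPE: (E, A, H); Outcome (8, 6)

Work:
Stage 3: P1 chooses H (8 vs 4)
Stage 2: P2: F->1, A->6 (anticipating H). Choose A
Stage 1: P1: O->2, E->8 (anticipating A, H). Choose E
SPE path: E -> A -> H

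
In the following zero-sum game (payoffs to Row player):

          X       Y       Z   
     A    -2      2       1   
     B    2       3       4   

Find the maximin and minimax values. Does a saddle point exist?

Maximin = 2, Minimax = 2, Saddle: True

Work:
Row minimums: [-2, 2] → maximin = 2
Column maximums: [2, 3, 4] → minimax = 2
Saddle point exists! Game value = 2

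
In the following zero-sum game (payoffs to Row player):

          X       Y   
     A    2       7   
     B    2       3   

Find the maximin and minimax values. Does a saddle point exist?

Maximin = 2, Minimax = 2, Saddle: True

Work:
Row minimums: [2, 2] → maximin = 2
Column maximums: [2, 7] → minimax = 2
Saddle point exists! Game value = 2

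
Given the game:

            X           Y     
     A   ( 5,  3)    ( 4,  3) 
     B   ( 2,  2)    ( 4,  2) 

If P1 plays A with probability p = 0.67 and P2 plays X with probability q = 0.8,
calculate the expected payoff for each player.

E[P1] = 4.008, E[P2] = 2.67

Work:
E[P1] = p·q·π₁(A,X) + p·(1-q)·π₁(A,Y) + (1-p)·q·π₁(B,X) + (1-p)·(1-q)·π₁(B,Y)
= 0.67·0.8·5 + 0.67·0.2·4 + 0.33·0.8·2 + 0.33·0.2·4
= 4.008

E[P2] = 2.67 (similar calculation)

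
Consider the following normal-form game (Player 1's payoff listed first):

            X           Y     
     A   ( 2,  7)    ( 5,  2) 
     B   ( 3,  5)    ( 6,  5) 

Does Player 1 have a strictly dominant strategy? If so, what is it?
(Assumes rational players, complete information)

Yes, Player 1's strictly dominant strategy is B

Work:
A strategy strictly dominates another if it gives a strictly higher payoff against every opponent action. Compare each pair of P1's strategies column-by-column:
  A vs B: [2 vs 3, 5 vs 6] → A does not strictly dominate B (column X: 2 ≤ 3)
  B vs A: [3 vs 2, 6 vs 5] → B strictly dominates A
B strictly dominates every other strategy → strictly dominant.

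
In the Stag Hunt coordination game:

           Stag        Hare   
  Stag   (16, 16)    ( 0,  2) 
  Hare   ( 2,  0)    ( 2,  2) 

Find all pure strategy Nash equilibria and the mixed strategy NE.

Pure NE: (Stag, Stag) and (Hare, Hare); Mixed NE: p = 0.125, q = 0.125

Work:
Check pure NE:
(Stag, Stag): (16, 16) - no unilateral deviation beneficial
(Hare, Hare): (2, 2) - no unilateral deviation beneficial
Mixed NE: P1 plays Stag with p = 0.125, P2 plays Stag with q = 0.125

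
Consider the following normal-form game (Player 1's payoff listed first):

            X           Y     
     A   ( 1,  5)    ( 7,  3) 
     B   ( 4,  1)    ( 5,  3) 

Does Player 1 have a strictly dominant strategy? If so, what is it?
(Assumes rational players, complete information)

No strictly dominant strategy exists for Player 1

Work:
A strategy strictly dominates another if it gives a strictly higher payoff against every opponent action. Compare each pair of P1's strategies column-by-column:
  A vs B: [1 vs 4, 7 vs 5] → A does not strictly dominate B (column X: 1 ≤ 4)
  B vs A: [4 vs 1, 5 vs 7] → B does not strictly dominate A (column Y: 5 ≤ 7)
No single strategy strictly dominates all others → no strictly dominant strategy.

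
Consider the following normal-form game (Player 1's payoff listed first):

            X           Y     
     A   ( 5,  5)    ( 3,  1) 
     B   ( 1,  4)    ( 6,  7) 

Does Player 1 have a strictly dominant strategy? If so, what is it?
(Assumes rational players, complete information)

No strictly dominant strategy exists for Player 1

Work:
A strategy strictly dominates another if it gives a strictly higher payoff against every opponent action. Compare each pair of P1's strategies column-by-column:
  A vs B: [5 vs 1, 3 vs 6] → A does not strictly dominate B (column Y: 3 ≤ 6)
  B vs A: [1 vs 5, 6 vs 3] → B does not strictly dominate A (column X: 1 ≤ 5)
No single strategy strictly dominates all others → no strictly dominant strategy.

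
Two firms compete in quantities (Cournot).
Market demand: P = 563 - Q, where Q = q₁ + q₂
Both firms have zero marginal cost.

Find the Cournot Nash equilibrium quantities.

q₁* = q₂* = 187.67; P* = 187.67

Work:
Profit: π_i = P·q_i = (a - q_i - q_j)·q_i
FOC: ∂π_i/∂q_i = a - 2q_i - q_j = 0
Reaction function: q_i = (563 - q_j)/2
Symmetry: q* = 563/3 = 187.67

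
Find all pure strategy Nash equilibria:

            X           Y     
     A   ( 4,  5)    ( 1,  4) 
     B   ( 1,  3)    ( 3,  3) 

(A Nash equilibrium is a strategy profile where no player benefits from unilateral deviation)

Nash equilibrium: (A, X), (B, Y)

Work:
Best responses:
  P1 vs X: payoffs [4, 1] → best response A (payoff 4)
  P1 vs Y: payoffs [1, 3] → best response B (payoff 3)
  P2 vs A: payoffs [5, 4] → best response X (payoff 5)
  P2 vs B: payoffs [3, 3] → best response X/Y (payoff 3)
Mutual best responses: (A,X), (B,Y) → Nash equilibria.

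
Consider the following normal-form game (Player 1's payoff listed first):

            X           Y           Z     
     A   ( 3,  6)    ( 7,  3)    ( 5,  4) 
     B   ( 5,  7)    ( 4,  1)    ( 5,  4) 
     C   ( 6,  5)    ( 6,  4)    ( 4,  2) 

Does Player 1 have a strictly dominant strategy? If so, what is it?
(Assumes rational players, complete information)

No strictly dominant strategy exists for Player 1

Work:
A strategy strictly dominates another if it gives a strictly higher payoff against every opponent action. Compare each pair of P1's strategies column-by-column:
  A vs B: [3 vs 5, 7 vs 4, 5 vs 5] → A does not strictly dominate B (column X: 3 ≤ 5)
  A vs C: [3 vs 6, 7 vs 6, 5 vs 4] → A does not strictly dominate C (column X: 3 ≤ 6)
  B vs A: [5 vs 3, 4 vs 7, 5 vs 5] → B does not strictly dominate A (column Y: 4 ≤ 7)
  B vs C: [5 vs 6, 4 vs 6, 5 vs 4] → B does not strictly dominate C (column X: 5 ≤ 6)
  C vs A: [6 vs 3, 6 vs 7, 4 vs 5] → C does not strictly dominate A (column Y: 6 ≤ 7)
  C vs B: [6 vs 5, 6 vs 4, 4 vs 5] → C does not strictly dominate B (column Z: 4 ≤ 5)
No single strategy strictly dominates all others → no strictly dominant strategy.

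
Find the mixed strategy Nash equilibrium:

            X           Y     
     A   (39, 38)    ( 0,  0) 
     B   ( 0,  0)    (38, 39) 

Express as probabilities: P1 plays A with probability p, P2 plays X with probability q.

p = 0.5065, q = 0.4935

Work:
Find probabilities that make opponent indifferent:
P2 chooses q to make P1 indifferent between A and B
P1 chooses p to make P2 indifferent between X and Y
Mixed NE: P1 plays (A: 0.5065, B: 0.4935), P2 plays (X: 0.4935, Y: 0.5065)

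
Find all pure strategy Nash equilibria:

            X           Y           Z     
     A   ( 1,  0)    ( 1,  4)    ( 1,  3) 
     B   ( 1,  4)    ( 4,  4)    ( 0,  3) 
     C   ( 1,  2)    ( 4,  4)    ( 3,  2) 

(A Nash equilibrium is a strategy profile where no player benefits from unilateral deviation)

Nash equilibrium: (B, X), (B, Y), (C, Y)

Work:
Best responses:
  P1 vs X: payoffs [1, 1, 1] → best response A/B/C (payoff 1)
  P1 vs Y: payoffs [1, 4, 4] → best response B/C (payoff 4)
  P1 vs Z: payoffs [1, 0, 3] → best response C (payoff 3)
  P2 vs A: payoffs [0, 4, 3] → best response Y (payoff 4)
  P2 vs B: payoffs [4, 4, 3] → best response X/Y (payoff 4)
  P2 vs C: payoffs [2, 4, 2] → best response Y (payoff 4)
Mutual best responses: (B,X), (B,Y), (C,Y) → Nash equilibria.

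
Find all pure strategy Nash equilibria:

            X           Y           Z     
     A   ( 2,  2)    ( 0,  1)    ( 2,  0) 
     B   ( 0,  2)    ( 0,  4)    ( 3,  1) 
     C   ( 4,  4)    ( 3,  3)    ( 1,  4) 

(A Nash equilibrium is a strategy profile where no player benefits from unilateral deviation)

Nash equilibrium: (C, X)

Work:
Best responses:
  P1 vs X: payoffs [2, 0, 4] → best response C (payoff 4)
  P1 vs Y: payoffs [0, 0, 3] → best response C (payoff 3)
  P1 vs Z: payoffs [2, 3, 1] → best response B (payoff 3)
  P2 vs A: payoffs [2, 1, 0] → best response X (payoff 2)
  P2 vs B: payoffs [2, 4, 1] → best response Y (payoff 4)
  P2 vs C: payoffs [4, 3, 4] → best response X/Z (payoff 4)
Mutual best responses: (C,X) → Nash equilibria.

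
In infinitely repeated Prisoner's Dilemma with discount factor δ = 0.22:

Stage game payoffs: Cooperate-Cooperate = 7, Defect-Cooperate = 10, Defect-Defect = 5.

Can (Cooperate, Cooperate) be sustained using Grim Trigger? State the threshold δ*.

δ* = 0.6; since δ = 0.22 < 0.6, cooperation cannot be sustained

Work:
For Grim Trigger:
Cooperate forever: 7/(1-δ)
Defect then punished: 10 + 5·δ/(1-δ)
Need: 7/(1-δ) ≥ 10 + 5·δ/(1-δ)
Solving: δ ≥ (T-R)/(T-P) = (10-7)/(10-5) = 0.6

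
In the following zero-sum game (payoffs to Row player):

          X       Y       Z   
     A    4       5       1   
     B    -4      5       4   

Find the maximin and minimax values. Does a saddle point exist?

Maximin = 1, Minimax = 4, Saddle: False

Work:
Row minimums: [1, -4] → maximin = 1
Column maximums: [4, 5, 4] → minimax = 4
No saddle point (maximin ≠ minimax). Mixed strategy needed.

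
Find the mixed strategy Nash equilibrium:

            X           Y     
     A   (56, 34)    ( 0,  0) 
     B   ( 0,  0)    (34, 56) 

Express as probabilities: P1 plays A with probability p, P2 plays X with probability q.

p = 0.6222, q = 0.3778

Work:
Find probabilities that make opponent indifferent:
P2 chooses q to make P1 indifferent between A and B
P1 chooses p to make P2 indifferent between X and Y
Mixed NE: P1 plays (A: 0.6222, B: 0.3778), P2 plays (X: 0.3778, Y: 0.6222)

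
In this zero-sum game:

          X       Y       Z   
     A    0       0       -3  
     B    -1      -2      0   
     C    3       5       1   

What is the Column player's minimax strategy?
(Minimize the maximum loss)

Column should play Z, value = 1

Work:
Column player minimizes Row's maximum payoff:
Column X: max payoff to Row = 3
Column Y: max payoff to Row = 5
Column Z: max payoff to Row = 1
Minimum is 1, achieved by column Z.
Minimax strategy: Z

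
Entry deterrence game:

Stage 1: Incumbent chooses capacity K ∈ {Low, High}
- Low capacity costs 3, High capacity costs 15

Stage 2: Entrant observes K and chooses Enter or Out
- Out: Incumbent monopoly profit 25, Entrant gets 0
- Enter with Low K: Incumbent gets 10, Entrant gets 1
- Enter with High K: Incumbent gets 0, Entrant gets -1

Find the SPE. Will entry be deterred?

SPE: (High, Enter|Low, Out|High); Entry deterred. Incumbent net profit = 10

Work:
After Low K: Entrant enters (1 > 0)
After High K: Entrant stays out (-1 < 0)
Incumbent: Low → 10−3=7, High → 25−15=10
Incumbent chooses High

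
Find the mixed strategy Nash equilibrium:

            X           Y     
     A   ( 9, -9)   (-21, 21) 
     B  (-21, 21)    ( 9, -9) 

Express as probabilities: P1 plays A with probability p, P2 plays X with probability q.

p = 0.5, q = 0.5

Work:
Find probabilities that make opponent indifferent:
P2 chooses q to make P1 indifferent between A and B
P1 chooses p to make P2 indifferent between X and Y
Mixed NE: P1 plays (A: 0.5, B: 0.5), P2 plays (X: 0.5, Y: 0.5)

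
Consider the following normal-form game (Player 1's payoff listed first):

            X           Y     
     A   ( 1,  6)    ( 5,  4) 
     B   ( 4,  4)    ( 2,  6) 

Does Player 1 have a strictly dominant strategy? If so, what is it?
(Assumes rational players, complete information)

No strictly dominant strategy exists for Player 1

Work:
A strategy strictly dominates another if it gives a strictly higher payoff against every opponent action. Compare each pair of P1's strategies column-by-column:
  A vs B: [1 vs 4, 5 vs 2] → A does not strictly dominate B (column X: 1 ≤ 4)
  B vs A: [4 vs 1, 2 vs 5] → B does not strictly dominate A (column Y: 2 ≤ 5)
No single strategy strictly dominates all others → no strictly dominant strategy.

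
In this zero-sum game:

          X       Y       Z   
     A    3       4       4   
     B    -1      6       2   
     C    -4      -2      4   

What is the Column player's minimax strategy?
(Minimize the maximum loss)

Column should play X, value = 3

Work:
Column player minimizes Row's maximum payoff:
Column X: max payoff to Row = 3
Column Y: max payoff to Row = 6
Column Z: max payoff to Row = 4
Minimum is 3, achieved by column X.
Minimax strategy: X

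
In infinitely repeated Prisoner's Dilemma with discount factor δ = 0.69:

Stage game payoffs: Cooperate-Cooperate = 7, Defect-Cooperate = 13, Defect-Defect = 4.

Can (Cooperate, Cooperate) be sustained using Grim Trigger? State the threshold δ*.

δ* = 0.6667; since δ = 0.69 ≥ 0.6667, cooperation can be sustained

Work:
For Grim Trigger:
Cooperate forever: 7/(1-δ)
Defect then punished: 13 + 4·δ/(1-δ)
Need: 7/(1-δ) ≥ 13 + 4·δ/(1-δ)
Solving: δ ≥ (T-R)/(T-P) = (13-7)/(13-4) = 0.6667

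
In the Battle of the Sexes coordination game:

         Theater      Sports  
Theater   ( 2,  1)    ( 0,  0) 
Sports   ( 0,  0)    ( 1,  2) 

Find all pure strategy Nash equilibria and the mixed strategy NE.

Pure NE: (Theater, Theater) and (Sports, Sports); Mixed NE: p = 0.6667, q = 0.3333

Work:
Check pure NE:
(Theater, Theater): (2, 1) - no unilateral deviation beneficial
(Sports, Sports): (1, 2) - no unilateral deviation beneficial
Mixed NE: P1 plays Theater with p = 0.6667, P2 plays Theater with q = 0.3333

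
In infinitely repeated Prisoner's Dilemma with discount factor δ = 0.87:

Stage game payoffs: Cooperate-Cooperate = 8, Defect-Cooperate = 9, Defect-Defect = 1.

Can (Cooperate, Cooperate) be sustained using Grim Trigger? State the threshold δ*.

δ* = 0.125; since δ = 0.87 ≥ 0.125, cooperation can be sustained

Work:
For Grim Trigger:
Cooperate forever: 8/(1-δ)
Defect then punished: 9 + 1·δ/(1-δ)
Need: 8/(1-δ) ≥ 9 + 1·δ/(1-δ)
Solving: δ ≥ (T-R)/(T-P) = (9-8)/(9-1) = 0.125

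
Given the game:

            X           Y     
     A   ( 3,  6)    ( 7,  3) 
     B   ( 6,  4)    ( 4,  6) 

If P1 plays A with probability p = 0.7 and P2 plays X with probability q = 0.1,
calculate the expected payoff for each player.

E[P1] = 5.88, E[P2] = 4.05

Work:
E[P1] = p·q·π₁(A,X) + p·(1-q)·π₁(A,Y) + (1-p)·q·π₁(B,X) + (1-p)·(1-q)·π₁(B,Y)
= 0.7·0.1·3 + 0.7·0.9·7 + 0.3·0.1·6 + 0.3·0.9·4
= 5.88

E[P2] = 4.05 (similar calculation)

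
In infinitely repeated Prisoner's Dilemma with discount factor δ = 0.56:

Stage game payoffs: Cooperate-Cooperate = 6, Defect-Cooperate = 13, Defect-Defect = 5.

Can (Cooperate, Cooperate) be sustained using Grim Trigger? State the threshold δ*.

δ* = 0.875; since δ = 0.56 < 0.875, cooperation cannot be sustained

Work:
For Grim Trigger:
Cooperate forever: 6/(1-δ)
Defect then punished: 13 + 5·δ/(1-δ)
Need: 6/(1-δ) ≥ 13 + 5·δ/(1-δ)
Solving: δ ≥ (T-R)/(T-P) = (13-6)/(13-5) = 0.875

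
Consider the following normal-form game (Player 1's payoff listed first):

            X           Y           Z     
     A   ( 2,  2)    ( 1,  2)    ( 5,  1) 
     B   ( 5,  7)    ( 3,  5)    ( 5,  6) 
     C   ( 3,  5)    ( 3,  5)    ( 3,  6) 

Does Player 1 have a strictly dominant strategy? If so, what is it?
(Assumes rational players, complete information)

No strictly dominant strategy exists for Player 1

Work:
A strategy strictly dominates another if it gives a strictly higher payoff against every opponent action. Compare each pair of P1's strategies column-by-column:
  A vs B: [2 vs 5, 1 vs 3, 5 vs 5] → A does not strictly dominate B (column X: 2 ≤ 5)
  A vs C: [2 vs 3, 1 vs 3, 5 vs 3] → A does not strictly dominate C (column X: 2 ≤ 3)
  B vs A: [5 vs 2, 3 vs 1, 5 vs 5] → B does not strictly dominate A (column Z: 5 ≤ 5)
  B vs C: [5 vs 3, 3 vs 3, 5 vs 3] → B does not strictly dominate C (column Y: 3 ≤ 3)
  C vs A: [3 vs 2, 3 vs 1, 3 vs 5] → C does not strictly dominate A (column Z: 3 ≤ 5)
  C vs B: [3 vs 5, 3 vs 3, 3 vs 5] → C does not strictly dominate B (column X: 3 ≤ 5)
No single strategy strictly dominates all others → no strictly dominant strategy.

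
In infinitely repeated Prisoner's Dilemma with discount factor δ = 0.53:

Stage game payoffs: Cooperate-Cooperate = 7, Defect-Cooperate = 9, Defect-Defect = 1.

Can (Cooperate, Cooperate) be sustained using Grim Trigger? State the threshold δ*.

δ* = 0.25; since δ = 0.53 ≥ 0.25, cooperation can be sustained

Work:
For Grim Trigger:
Cooperate forever: 7/(1-δ)
Defect then punished: 9 + 1·δ/(1-δ)
Need: 7/(1-δ) ≥ 9 + 1·δ/(1-δ)
Solving: δ ≥ (T-R)/(T-P) = (9-7)/(9-1) = 0.25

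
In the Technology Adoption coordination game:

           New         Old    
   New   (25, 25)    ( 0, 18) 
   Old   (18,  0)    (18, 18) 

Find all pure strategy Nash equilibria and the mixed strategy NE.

Pure NE: (New, New) and (Old, Old); Mixed NE: p = 0.72, q = 0.72

Work:
Check pure NE:
(New, New): (25, 25) - no unilateral deviation beneficial
(Old, Old): (18, 18) - no unilateral deviation beneficial
Mixed NE: P1 plays New with p = 0.72, P2 plays New with q = 0.72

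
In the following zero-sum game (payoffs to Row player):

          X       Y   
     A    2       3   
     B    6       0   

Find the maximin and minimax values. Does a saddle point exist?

Maximin = 2, Minimax = 3, Saddle: False

Work:
Row minimums: [2, 0] → maximin = 2
Column maximums: [6, 3] → minimax = 3
No saddle point (maximin ≠ minimax). Mixed strategy needed.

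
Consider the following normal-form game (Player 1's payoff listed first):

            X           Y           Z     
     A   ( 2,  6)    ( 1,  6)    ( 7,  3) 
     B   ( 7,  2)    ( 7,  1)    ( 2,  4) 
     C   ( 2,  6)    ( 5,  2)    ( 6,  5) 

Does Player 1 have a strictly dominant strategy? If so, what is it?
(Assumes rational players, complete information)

No strictly dominant strategy exists for Player 1

Work:
A strategy strictly dominates another if it gives a strictly higher payoff against every opponent action. Compare each pair of P1's strategies column-by-column:
  A vs B: [2 vs 7, 1 vs 7, 7 vs 2] → A does not strictly dominate B (column X: 2 ≤ 7)
  A vs C: [2 vs 2, 1 vs 5, 7 vs 6] → A does not strictly dominate C (column X: 2 ≤ 2)
  B vs A: [7 vs 2, 7 vs 1, 2 vs 7] → B does not strictly dominate A (column Z: 2 ≤ 7)
  B vs C: [7 vs 2, 7 vs 5, 2 vs 6] → B does not strictly dominate C (column Z: 2 ≤ 6)
  C vs A: [2 vs 2, 5 vs 1, 6 vs 7] → C does not strictly dominate A (column X: 2 ≤ 2)
  C vs B: [2 vs 7, 5 vs 7, 6 vs 2] → C does not strictly dominate B (column X: 2 ≤ 7)
No single strategy strictly dominates all others → no strictly dominant strategy.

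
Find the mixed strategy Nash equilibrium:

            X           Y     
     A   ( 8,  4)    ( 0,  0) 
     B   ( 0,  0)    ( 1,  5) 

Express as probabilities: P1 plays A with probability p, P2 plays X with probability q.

p = 0.5556, q = 0.1111

Work:
Find probabilities that make opponent indifferent:
P2 chooses q to make P1 indifferent between A and B
P1 chooses p to make P2 indifferent between X and Y
Mixed NE: P1 plays (A: 0.5556, B: 0.4444), P2 plays (X: 0.1111, Y: 0.8889)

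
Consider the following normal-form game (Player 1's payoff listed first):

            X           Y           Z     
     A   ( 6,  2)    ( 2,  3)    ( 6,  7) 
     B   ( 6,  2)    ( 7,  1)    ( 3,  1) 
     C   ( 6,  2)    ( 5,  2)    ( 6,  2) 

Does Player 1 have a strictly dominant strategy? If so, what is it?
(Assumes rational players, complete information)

No strictly dominant strategy exists for Player 1

Work:
A strategy strictly dominates another if it gives a strictly higher payoff against every opponent action. Compare each pair of P1's strategies column-by-column:
  A vs B: [6 vs 6, 2 vs 7, 6 vs 3] → A does not strictly dominate B (column X: 6 ≤ 6)
  A vs C: [6 vs 6, 2 vs 5, 6 vs 6] → A does not strictly dominate C (column X: 6 ≤ 6)
  B vs A: [6 vs 6, 7 vs 2, 3 vs 6] → B does not strictly dominate A (column X: 6 ≤ 6)
  B vs C: [6 vs 6, 7 vs 5, 3 vs 6] → B does not strictly dominate C (column X: 6 ≤ 6)
  C vs A: [6 vs 6, 5 vs 2, 6 vs 6] → C does not strictly dominate A (column X: 6 ≤ 6)
  C vs B: [6 vs 6, 5 vs 7, 6 vs 3] → C does not strictly dominate B (column X: 6 ≤ 6)
No single strategy strictly dominates all others → no strictly dominant strategy.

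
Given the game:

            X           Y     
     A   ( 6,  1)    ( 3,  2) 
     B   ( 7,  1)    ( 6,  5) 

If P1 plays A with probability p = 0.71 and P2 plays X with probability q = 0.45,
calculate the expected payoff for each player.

E[P1] = 4.959, E[P2] = 2.0285

Work:
E[P1] = p·q·π₁(A,X) + p·(1-q)·π₁(A,Y) + (1-p)·q·π₁(B,X) + (1-p)·(1-q)·π₁(B,Y)
= 0.71·0.45·6 + 0.71·0.55·3 + 0.29·0.45·7 + 0.29·0.55·6
= 4.959

E[P2] = 2.0285 (similar calculation)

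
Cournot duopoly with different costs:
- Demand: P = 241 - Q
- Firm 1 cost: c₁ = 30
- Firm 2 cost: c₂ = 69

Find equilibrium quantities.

q₁* = 83.33, q₂* = 44.33

Work:
Reaction: q₁ = (241 - 30 - q₂)/2
Reaction: q₂ = (241 - 69 - q₁)/2
Solve simultaneously:
q₁* = (241 - 2×30 + 69)/3 = 83.33
q₂* = (241 - 2×69 + 30)/3 = 44.33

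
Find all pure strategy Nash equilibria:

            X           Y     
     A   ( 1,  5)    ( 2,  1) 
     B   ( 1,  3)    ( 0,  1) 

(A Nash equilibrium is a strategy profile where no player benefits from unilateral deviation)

Nash equilibrium: (A, X), (B, X)

Work:
Best responses:
  P1 vs X: payoffs [1, 1] → best response A/B (payoff 1)
  P1 vs Y: payoffs [2, 0] → best response A (payoff 2)
  P2 vs A: payoffs [5, 1] → best response X (payoff 5)
  P2 vs B: payoffs [3, 1] → best response X (payoff 3)
Mutual best responses: (A,X), (B,X) → Nash equilibria.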